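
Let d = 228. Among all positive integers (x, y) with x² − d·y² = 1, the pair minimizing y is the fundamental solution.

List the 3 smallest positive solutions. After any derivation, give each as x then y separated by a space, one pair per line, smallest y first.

√228 = [15; 10,30, …], period ℓ=2 (even) → k=1
k=0  a_k=15  p_k/q_k = 15/1
k=1  a_k=10  p_k/q_k = 151/10
fundamental: x₁=151, y₁=10  (since 22801 − 228·100 = 1)
(x_2, y_2) = (151·151 + 228·10·10, 151·10 + 10·151) = (45601, 3020)
(x_3, y_3) = (151·45601 + 228·10·3020, 151·3020 + 10·45601) = (13771351, 912030)

151 10
45601 3020
13771351 912030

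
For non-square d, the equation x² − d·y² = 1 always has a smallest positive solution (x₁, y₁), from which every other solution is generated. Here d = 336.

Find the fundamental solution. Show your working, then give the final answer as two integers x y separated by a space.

55 3

√336 → a₀=18, period (3,36); ℓ=2 even so k=1
k=0  a_k=18  p_k/q_k = 18/1
k=1  a_k=3  p_k/q_k = 55/3
fundamental: x₁=55, y₁=3  (since 3025 − 336·9 = 1)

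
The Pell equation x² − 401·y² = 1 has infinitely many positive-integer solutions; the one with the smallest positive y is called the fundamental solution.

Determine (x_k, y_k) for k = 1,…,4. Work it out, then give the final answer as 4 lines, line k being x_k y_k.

801 40
1283201 64080
2055687201 102656120
3293209612801 164455040160

√401 → a₀=20, period (40); ℓ=1 odd so k=1
k=0  a_k=20  p_k/q_k = 20/1
k=1  a_k=40  p_k/q_k = 801/40
fundamental: x₁=801, y₁=40  (since 641601 − 401·1600 = 1)
(801+40√401)^2 = 1283201 + 64080√401
(801+40√401)^3 = 2055687201 + 102656120√401
(801+40√401)^4 = 3293209612801 + 164455040160√401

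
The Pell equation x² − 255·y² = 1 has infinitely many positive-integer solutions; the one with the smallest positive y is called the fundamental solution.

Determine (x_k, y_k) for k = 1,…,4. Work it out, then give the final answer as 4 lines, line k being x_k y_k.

16 1
511 32
16336 1023
522241 32704

√255 = [15; 1,30, …], period ℓ=2 (even) → k=1
k=0  a_k=15  p_k/q_k = 15/1
k=1  a_k=1  p_k/q_k = 16/1
→ (16, 1).  Check: 16²=256, 255·1²=255, difference 1.
(16+1√255)^2 = 511 + 32√255
(16+1√255)^3 = 16336 + 1023√255
(16+1√255)^4 = 522241 + 32704√255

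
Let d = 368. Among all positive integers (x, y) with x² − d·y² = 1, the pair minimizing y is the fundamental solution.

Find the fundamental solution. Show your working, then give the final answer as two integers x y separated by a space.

√368 → a₀=19, period (5,2,5,38); ℓ=4 even so k=3
a_0=19:  p_0=19·1+0=19,  q_0=19·0+1=1
a_1=5:  p_1=5·19+1=96,  q_1=5·1+0=5
a_2=2:  p_2=2·96+19=211,  q_2=2·5+1=11
a_3=5:  p_3=5·211+96=1151,  q_3=5·11+5=60
fundamental: x₁=1151, y₁=60  (since 1324801 − 368·3600 = 1)

1151 60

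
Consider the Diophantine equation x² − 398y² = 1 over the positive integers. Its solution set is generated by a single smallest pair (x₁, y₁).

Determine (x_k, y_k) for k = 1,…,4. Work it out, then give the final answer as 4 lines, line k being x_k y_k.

399 20
318401 15960
254083599 12736060
202758393601 10163359920

√398 = [19; 1,18,1,38, …], period ℓ=4 (even) → k=3
k=0  a_k=19  p_k/q_k = 19/1
k=1  a_k=1  p_k/q_k = 20/1
k=2  a_k=18  p_k/q_k = 379/19
k=3  a_k=1  p_k/q_k = 399/20
fundamental: x₁=399, y₁=20  (since 159201 − 398·400 = 1)
n=2: (399,20)∘(399,20) = (399·399+398·20·20, 399·20+20·399) = (318401,15960)
n=3: (318401,15960)∘(399,20) = (399·318401+398·20·15960, 399·15960+20·318401) = (254083599,12736060)
n=4: (254083599,12736060)∘(399,20) = (399·254083599+398·20·12736060, 399·12736060+20·254083599) = (202758393601,10163359920)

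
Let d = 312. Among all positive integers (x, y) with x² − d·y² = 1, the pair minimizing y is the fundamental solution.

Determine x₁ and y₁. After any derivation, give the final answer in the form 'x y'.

53 3

√312 → a₀=17, period (1,1,1,34); ℓ=4 even so k=3
k=0  a_k=17  p_k/q_k = 17/1
…
k=2  a_k=1  p_k/q_k = 35/2
k=3  a_k=1  p_k/q_k = 53/3
(x₁, y₁) = (53, 3);  53² − 312·3² = 1 ✓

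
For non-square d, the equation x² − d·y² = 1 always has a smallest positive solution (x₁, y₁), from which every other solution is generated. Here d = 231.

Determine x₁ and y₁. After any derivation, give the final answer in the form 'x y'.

76 5

√231 → a₀=15, period (5,30); ℓ=2 even so k=1
a_0=15:  p_0=15·1+0=15,  q_0=15·0+1=1
a_1=5:  p_1=5·15+1=76,  q_1=5·1+0=5
→ (76, 5).  Check: 76²=5776, 231·5²=5775, difference 1.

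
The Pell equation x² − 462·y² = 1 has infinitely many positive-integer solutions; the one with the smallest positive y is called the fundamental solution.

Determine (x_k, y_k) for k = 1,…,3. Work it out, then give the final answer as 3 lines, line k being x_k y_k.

√462 → a₀=21, period (2,42); ℓ=2 even so k=1
a_0=21:  p_0=21·1+0=21,  q_0=21·0+1=1
a_1=2:  p_1=2·21+1=43,  q_1=2·1+0=2
→ (43, 2).  Check: 43²=1849, 462·2²=1848, difference 1.
(x_2, y_2) = (43·43 + 462·2·2, 43·2 + 2·43) = (3697, 172)
(x_3, y_3) = (43·3697 + 462·2·172, 43·172 + 2·3697) = (317899, 14790)

43 2
3697 172
317899 14790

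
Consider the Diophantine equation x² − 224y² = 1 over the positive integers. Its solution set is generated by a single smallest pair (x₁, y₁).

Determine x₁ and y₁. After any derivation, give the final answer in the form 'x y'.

√224 = [14; 1,28, …], period ℓ=2 (even) → k=1
i=0: a=14 ⇒ p=14, q=1
i=1: a=1 ⇒ p=15, q=1
fundamental: x₁=15, y₁=1  (since 225 − 224·1 = 1)

15 1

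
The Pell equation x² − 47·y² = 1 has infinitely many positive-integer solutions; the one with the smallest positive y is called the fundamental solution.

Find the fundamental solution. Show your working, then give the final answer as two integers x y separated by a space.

√47 → a₀=6, period (1,5,1,12); ℓ=4 even so k=3
a_0=6:  p_0=6·1+0=6,  q_0=6·0+1=1
…
a_2=5:  p_2=5·7+6=41,  q_2=5·1+1=6
a_3=1:  p_3=1·41+7=48,  q_3=1·6+1=7
→ (48, 7).  Check: 48²=2304, 47·7²=2303, difference 1.

48 7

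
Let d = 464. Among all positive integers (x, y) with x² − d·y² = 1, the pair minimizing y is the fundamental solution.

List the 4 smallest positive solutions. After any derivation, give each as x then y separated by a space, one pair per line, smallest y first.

d=464: √d = [21; 1,1,5,1,1,1,5,1,1,42] (ℓ=10, even), read p_9/q_9
k=0  a_k=21  p_k/q_k = 21/1
k=1  a_k=1  p_k/q_k = 22/1
…
k=5  a_k=1  p_k/q_k = 517/24
…
k=8  a_k=1  p_k/q_k = 5299/246
k=9  a_k=1  p_k/q_k = 9801/455
fundamental: x₁=9801, y₁=455  (since 96059601 − 464·207025 = 1)
k=2:  x_2 = 9801·9801+464·455·455 = 192119201,  y_2 = 9801·455+455·9801 = 8918910
k=3:  x_3 = 9801·192119201+464·455·8918910 = 3765920568201,  y_3 = 9801·8918910+455·192119201 = 174828473365
k=4:  x_4 = 9801·3765920568201+464·455·174828473365 = 73819574785756801,  y_4 = 9801·174828473365+455·3765920568201 = 3426987725981820

9801 455
192119201 8918910
3765920568201 174828473365
73819574785756801 3426987725981820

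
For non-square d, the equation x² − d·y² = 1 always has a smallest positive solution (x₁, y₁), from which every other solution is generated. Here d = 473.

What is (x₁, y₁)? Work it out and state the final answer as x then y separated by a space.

87 4

√473 = [21; 1,2,1,42, …], period ℓ=4 (even) → k=3
step 0: (21, 1)  from 21·(1,0) + (0,1)
step 1: (22, 1)  from 1·(21,1) + (1,0)
step 2: (65, 3)  from 2·(22,1) + (21,1)
step 3: (87, 4)  from 1·(65,3) + (22,1)
(x₁, y₁) = (87, 4);  87² − 473·4² = 1 ✓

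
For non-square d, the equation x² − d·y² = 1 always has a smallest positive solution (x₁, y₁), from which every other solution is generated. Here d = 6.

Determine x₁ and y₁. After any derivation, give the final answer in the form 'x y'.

5 2

d=6: √d = [2; 2,4] (ℓ=2, even), read p_1/q_1
i=0: a=2 ⇒ p=2, q=1
i=1: a=2 ⇒ p=5, q=2
fundamental: x₁=5, y₁=2  (since 25 − 6·4 = 1)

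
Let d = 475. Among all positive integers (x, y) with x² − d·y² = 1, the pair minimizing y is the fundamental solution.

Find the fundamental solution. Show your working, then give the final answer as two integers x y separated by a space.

57799 2652

d=475: √d = [21; 1,3,1,6,2,6,1,3,1,42] (ℓ=10, even), read p_9/q_9
a_0=21:  p_0=21·1+0=21,  q_0=21·0+1=1
a_1=1:  p_1=1·21+1=22,  q_1=1·1+0=1
…
a_3=1:  p_3=1·87+22=109,  q_3=1·4+1=5
a_4=6:  p_4=6·109+87=741,  q_4=6·5+4=34
a_5=2:  p_5=2·741+109=1591,  q_5=2·34+5=73
…
a_8=3:  p_8=3·11878+10287=45921,  q_8=3·545+472=2107
a_9=1:  p_9=1·45921+11878=57799,  q_9=1·2107+545=2652
fundamental: x₁=57799, y₁=2652  (since 3340724401 − 475·7033104 = 1)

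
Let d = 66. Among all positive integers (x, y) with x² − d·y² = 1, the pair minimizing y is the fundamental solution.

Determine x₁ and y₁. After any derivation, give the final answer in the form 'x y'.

65 8

√66 → a₀=8, period (8,16); ℓ=2 even so k=1
step 0: (8, 1)  from 8·(1,0) + (0,1)
step 1: (65, 8)  from 8·(8,1) + (1,0)
fundamental: x₁=65, y₁=8  (since 4225 − 66·64 = 1)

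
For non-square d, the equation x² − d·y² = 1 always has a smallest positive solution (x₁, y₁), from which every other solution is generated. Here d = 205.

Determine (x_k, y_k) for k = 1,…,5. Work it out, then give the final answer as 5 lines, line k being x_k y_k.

√205 = [14; 3,6,1,4,1,6,3,28, …], period ℓ=8 (even) → k=7
i=0: a=14 ⇒ p=14, q=1
i=1: a=3 ⇒ p=43, q=3
i=2: a=6 ⇒ p=272, q=19
i=3: a=1 ⇒ p=315, q=22
…
i=5: a=1 ⇒ p=1847, q=129
i=6: a=6 ⇒ p=12614, q=881
i=7: a=3 ⇒ p=39689, q=2772
→ (39689, 2772).  Check: 39689²=1575216721, 205·2772²=1575216720, difference 1.
k=2:  x_2 = 39689·39689+205·2772·2772 = 3150433441,  y_2 = 39689·2772+2772·39689 = 220035816
k=3:  x_3 = 39689·3150433441+205·2772·220035816 = 250075105640009,  y_3 = 39689·220035816+2772·3150433441 = 17466002999676
k=4:  x_4 = 39689·250075105640009+205·2772·17466002999676 = 19850461732342200961,  y_4 = 39689·17466002999676+2772·250075105640009 = 1386416385888245712
k=5:  x_5 = 39689·19850461732342200961+205·2772·1386416385888245712 = 1575689951139784122242249,  y_5 = 39689·1386416385888245712+2772·19850461732342200961 = 110050959861571165127460

39689 2772
3150433441 220035816
250075105640009 17466002999676
19850461732342200961 1386416385888245712
1575689951139784122242249 110050959861571165127460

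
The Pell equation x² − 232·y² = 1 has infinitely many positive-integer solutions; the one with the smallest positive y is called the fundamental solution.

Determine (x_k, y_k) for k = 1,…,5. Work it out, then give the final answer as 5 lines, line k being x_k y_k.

√232 = [15; 4,3,7,3,4,30, …], period ℓ=6 (even) → k=5
step 0: (15, 1)  from 15·(1,0) + (0,1)
…
step 4: (4539, 298)  from 3·(1447,95) + (198,13)
step 5: (19603, 1287)  from 4·(4539,298) + (1447,95)
fundamental: x₁=19603, y₁=1287  (since 384277609 − 232·1656369 = 1)
(19603+1287√232)^2 = 768555217 + 50458122√232
(19603+1287√232)^3 = 30131975818099 + 1978261129845√232
(19603+1287√232)^4 = 1181354243155834177 + 77559705806244948√232
(19603+1287√232)^5 = 46316174427035658925363 + 3040805823861378301443√232

19603 1287
768555217 50458122
30131975818099 1978261129845
1181354243155834177 77559705806244948
46316174427035658925363 3040805823861378301443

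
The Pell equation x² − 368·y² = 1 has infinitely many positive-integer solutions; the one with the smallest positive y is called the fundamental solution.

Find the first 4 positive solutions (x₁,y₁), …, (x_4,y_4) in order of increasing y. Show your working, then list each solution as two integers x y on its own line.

d=368: √d = [19; 5,2,5,38] (ℓ=4, even), read p_3/q_3
step 0: (19, 1)  from 19·(1,0) + (0,1)
step 1: (96, 5)  from 5·(19,1) + (1,0)
step 2: (211, 11)  from 2·(96,5) + (19,1)
step 3: (1151, 60)  from 5·(211,11) + (96,5)
→ (1151, 60).  Check: 1151²=1324801, 368·60²=1324800, difference 1.
n=2: (1151,60)∘(1151,60) = (1151·1151+368·60·60, 1151·60+60·1151) = (2649601,138120)
n=3: (2649601,138120)∘(1151,60) = (1151·2649601+368·60·138120, 1151·138120+60·2649601) = (6099380351,317952180)
n=4: (6099380351,317952180)∘(1151,60) = (1151·6099380351+368·60·317952180, 1151·317952180+60·6099380351) = (14040770918401,731925780240)

1151 60
2649601 138120
6099380351 317952180
14040770918401 731925780240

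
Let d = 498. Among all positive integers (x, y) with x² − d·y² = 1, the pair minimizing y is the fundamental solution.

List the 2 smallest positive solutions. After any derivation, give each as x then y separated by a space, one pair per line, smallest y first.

[22; 3,6,22,6,3,44] for √498; ℓ=6 ⇒ convergent index 5
step 0: (22, 1)  from 22·(1,0) + (0,1)
step 1: (67, 3)  from 3·(22,1) + (1,0)
…
step 3: (9395, 421)  from 22·(424,19) + (67,3)
step 4: (56794, 2545)  from 6·(9395,421) + (424,19)
step 5: (179777, 8056)  from 3·(56794,2545) + (9395,421)
→ (179777, 8056).  Check: 179777²=32319769729, 498·8056²=32319769728, difference 1.
n=2: (179777,8056)∘(179777,8056) = (179777·179777+498·8056·8056, 179777·8056+8056·179777) = (64639539457,2896567024)

179777 8056
64639539457 2896567024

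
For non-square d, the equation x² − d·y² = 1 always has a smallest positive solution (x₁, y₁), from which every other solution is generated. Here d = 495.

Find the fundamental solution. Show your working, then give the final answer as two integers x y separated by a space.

[22; 4,44] for √495; ℓ=2 ⇒ convergent index 1
k=0  a_k=22  p_k/q_k = 22/1
k=1  a_k=4  p_k/q_k = 89/4
(x₁, y₁) = (89, 4);  89² − 495·4² = 1 ✓

89 4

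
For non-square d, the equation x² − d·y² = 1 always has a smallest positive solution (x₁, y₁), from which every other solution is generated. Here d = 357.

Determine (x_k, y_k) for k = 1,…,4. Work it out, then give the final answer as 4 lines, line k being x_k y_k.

√357 = [18; 1,8,2,8,1,36, …], period ℓ=6 (even) → k=5
a_0=18:  p_0=18·1+0=18,  q_0=18·0+1=1
a_1=1:  p_1=1·18+1=19,  q_1=1·1+0=1
…
a_3=2:  p_3=2·170+19=359,  q_3=2·9+1=19
a_4=8:  p_4=8·359+170=3042,  q_4=8·19+9=161
a_5=1:  p_5=1·3042+359=3401,  q_5=1·161+19=180
(x₁, y₁) = (3401, 180);  3401² − 357·180² = 1 ✓
n=2: (3401,180)∘(3401,180) = (3401·3401+357·180·180, 3401·180+180·3401) = (23133601,1224360)
n=3: (23133601,1224360)∘(3401,180) = (3401·23133601+357·180·1224360, 3401·1224360+180·23133601) = (157354750601,8328096540)
n=4: (157354750601,8328096540)∘(3401,180) = (3401·157354750601+357·180·8328096540, 3401·8328096540+180·157354750601) = (1070326990454401,56647711440720)

3401 180
23133601 1224360
157354750601 8328096540
1070326990454401 56647711440720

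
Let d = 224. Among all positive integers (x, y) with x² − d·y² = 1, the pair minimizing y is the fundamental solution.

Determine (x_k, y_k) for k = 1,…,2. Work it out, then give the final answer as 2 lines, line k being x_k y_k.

15 1
449 30

[14; 1,28] for √224; ℓ=2 ⇒ convergent index 1
a_0=14:  p_0=14·1+0=14,  q_0=14·0+1=1
a_1=1:  p_1=1·14+1=15,  q_1=1·1+0=1
(x₁, y₁) = (15, 1);  15² − 224·1² = 1 ✓
k=2:  x_2 = 15·15+224·1·1 = 449,  y_2 = 15·1+1·15 = 30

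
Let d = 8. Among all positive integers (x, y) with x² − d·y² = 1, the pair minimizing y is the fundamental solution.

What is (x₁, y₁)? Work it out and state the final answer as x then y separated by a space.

√8 = [2; 1,4, …], period ℓ=2 (even) → k=1
a_0=2:  p_0=2·1+0=2,  q_0=2·0+1=1
a_1=1:  p_1=1·2+1=3,  q_1=1·1+0=1
fundamental: x₁=3, y₁=1  (since 9 − 8·1 = 1)

3 1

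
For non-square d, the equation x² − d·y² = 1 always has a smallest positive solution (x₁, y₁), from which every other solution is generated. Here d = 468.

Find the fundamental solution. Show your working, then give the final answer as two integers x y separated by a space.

d=468: √d = [21; 1,1,1,2,1,1,1,42] (ℓ=8, even), read p_7/q_7
step 0: (21, 1)  from 21·(1,0) + (0,1)
step 1: (22, 1)  from 1·(21,1) + (1,0)
step 2: (43, 2)  from 1·(22,1) + (21,1)
…
step 5: (238, 11)  from 1·(173,8) + (65,3)
step 6: (411, 19)  from 1·(238,11) + (173,8)
step 7: (649, 30)  from 1·(411,19) + (238,11)
fundamental: x₁=649, y₁=30  (since 421201 − 468·900 = 1)

649 30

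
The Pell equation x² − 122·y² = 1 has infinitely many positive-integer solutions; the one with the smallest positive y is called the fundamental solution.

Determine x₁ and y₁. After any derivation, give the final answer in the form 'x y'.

243 22

√122 → a₀=11, period (22); ℓ=1 odd so k=1
step 0: (11, 1)  from 11·(1,0) + (0,1)
step 1: (243, 22)  from 22·(11,1) + (1,0)
(x₁, y₁) = (243, 22);  243² − 122·22² = 1 ✓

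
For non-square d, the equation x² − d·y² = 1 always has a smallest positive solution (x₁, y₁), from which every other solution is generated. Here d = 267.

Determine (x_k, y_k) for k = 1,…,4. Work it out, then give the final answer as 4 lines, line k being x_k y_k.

d=267: √d = [16; 2,1,15,1,2,32] (ℓ=6, even), read p_5/q_5
a_0=16:  p_0=16·1+0=16,  q_0=16·0+1=1
…
a_3=15:  p_3=15·49+33=768,  q_3=15·3+2=47
a_4=1:  p_4=1·768+49=817,  q_4=1·47+3=50
a_5=2:  p_5=2·817+768=2402,  q_5=2·50+47=147
(x₁, y₁) = (2402, 147);  2402² − 267·147² = 1 ✓
(x_2, y_2) = (2402·2402 + 267·147·147, 2402·147 + 147·2402) = (11539207, 706188)
(x_3, y_3) = (2402·11539207 + 267·147·706188, 2402·706188 + 147·11539207) = (55434348026, 3392527005)
(x_4, y_4) = (2402·55434348026 + 267·147·3392527005, 2402·3392527005 + 147·55434348026) = (266306596377697, 16297699025832)

2402 147
11539207 706188
55434348026 3392527005
266306596377697 16297699025832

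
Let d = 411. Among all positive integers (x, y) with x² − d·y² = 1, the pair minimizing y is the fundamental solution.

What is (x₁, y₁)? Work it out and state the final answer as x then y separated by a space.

49730 2453

√411 → a₀=20, period (3,1,1,1,19,1,1,1,3,40); ℓ=10 even so k=9
step 0: (20, 1)  from 20·(1,0) + (0,1)
step 1: (61, 3)  from 3·(20,1) + (1,0)
…
step 3: (142, 7)  from 1·(81,4) + (61,3)
…
step 5: (4379, 216)  from 19·(223,11) + (142,7)
step 6: (4602, 227)  from 1·(4379,216) + (223,11)
step 7: (8981, 443)  from 1·(4602,227) + (4379,216)
step 8: (13583, 670)  from 1·(8981,443) + (4602,227)
step 9: (49730, 2453)  from 3·(13583,670) + (8981,443)
(x₁, y₁) = (49730, 2453);  49730² − 411·2453² = 1 ✓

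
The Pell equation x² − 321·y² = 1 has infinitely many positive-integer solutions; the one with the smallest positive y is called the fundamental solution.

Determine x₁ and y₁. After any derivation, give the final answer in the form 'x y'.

215 12

[17; 1,10,1,34] for √321; ℓ=4 ⇒ convergent index 3
a_0=17:  p_0=17·1+0=17,  q_0=17·0+1=1
…
a_2=10:  p_2=10·18+17=197,  q_2=10·1+1=11
a_3=1:  p_3=1·197+18=215,  q_3=1·11+1=12
(x₁, y₁) = (215, 12);  215² − 321·12² = 1 ✓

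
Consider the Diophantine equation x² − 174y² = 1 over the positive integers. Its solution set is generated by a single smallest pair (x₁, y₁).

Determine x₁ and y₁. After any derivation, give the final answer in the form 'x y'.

d=174: √d = [13; 5,4,5,26] (ℓ=4, even), read p_3/q_3
i=0: a=13 ⇒ p=13, q=1
i=1: a=5 ⇒ p=66, q=5
i=2: a=4 ⇒ p=277, q=21
i=3: a=5 ⇒ p=1451, q=110
fundamental: x₁=1451, y₁=110  (since 2105401 − 174·12100 = 1)

1451 110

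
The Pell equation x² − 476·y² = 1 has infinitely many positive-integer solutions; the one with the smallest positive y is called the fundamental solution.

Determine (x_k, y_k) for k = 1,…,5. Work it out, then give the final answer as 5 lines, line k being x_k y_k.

28799 1320
1658764801 76029360
95541534979199 4379139075960
5503001330073139201 252229652421114720
316961870514011136719999 14527923515772226566600

[21; 1,4,2,10,2,4,1,42] for √476; ℓ=8 ⇒ convergent index 7
k=0  a_k=21  p_k/q_k = 21/1
k=1  a_k=1  p_k/q_k = 22/1
…
k=4  a_k=10  p_k/q_k = 2509/115
…
k=6  a_k=4  p_k/q_k = 23541/1079
k=7  a_k=1  p_k/q_k = 28799/1320
→ (28799, 1320).  Check: 28799²=829382401, 476·1320²=829382400, difference 1.
n=2: (28799,1320)∘(28799,1320) = (28799·28799+476·1320·1320, 28799·1320+1320·28799) = (1658764801,76029360)
n=3: (1658764801,76029360)∘(28799,1320) = (28799·1658764801+476·1320·76029360, 28799·76029360+1320·1658764801) = (95541534979199,4379139075960)
n=4: (95541534979199,4379139075960)∘(28799,1320) = (28799·95541534979199+476·1320·4379139075960, 28799·4379139075960+1320·95541534979199) = (5503001330073139201,252229652421114720)
n=5: (5503001330073139201,252229652421114720)∘(28799,1320) = (28799·5503001330073139201+476·1320·252229652421114720, 28799·252229652421114720+1320·5503001330073139201) = (316961870514011136719999,14527923515772226566600)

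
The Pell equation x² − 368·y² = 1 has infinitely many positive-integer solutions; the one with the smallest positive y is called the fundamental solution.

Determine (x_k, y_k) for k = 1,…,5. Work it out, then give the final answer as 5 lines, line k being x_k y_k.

[19; 5,2,5,38] for √368; ℓ=4 ⇒ convergent index 3
k=0  a_k=19  p_k/q_k = 19/1
…
k=2  a_k=2  p_k/q_k = 211/11
k=3  a_k=5  p_k/q_k = 1151/60
fundamental: x₁=1151, y₁=60  (since 1324801 − 368·3600 = 1)
(1151+60√368)^2 = 2649601 + 138120√368
(1151+60√368)^3 = 6099380351 + 317952180√368
(1151+60√368)^4 = 14040770918401 + 731925780240√368
(1151+60√368)^5 = 32321848554778751 + 1684892828160300√368

1151 60
2649601 138120
6099380351 317952180
14040770918401 731925780240
32321848554778751 1684892828160300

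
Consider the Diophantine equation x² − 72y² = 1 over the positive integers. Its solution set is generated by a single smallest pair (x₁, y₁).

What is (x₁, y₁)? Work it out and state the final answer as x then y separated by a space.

√72 = [8; 2,16, …], period ℓ=2 (even) → k=1
k=0  a_k=8  p_k/q_k = 8/1
k=1  a_k=2  p_k/q_k = 17/2
fundamental: x₁=17, y₁=2  (since 289 − 72·4 = 1)

17 2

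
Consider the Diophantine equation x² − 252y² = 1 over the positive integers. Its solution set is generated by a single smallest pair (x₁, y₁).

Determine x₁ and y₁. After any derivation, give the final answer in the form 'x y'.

127 8

d=252: √d = [15; 1,6,1,30] (ℓ=4, even), read p_3/q_3
a_0=15:  p_0=15·1+0=15,  q_0=15·0+1=1
…
a_2=6:  p_2=6·16+15=111,  q_2=6·1+1=7
a_3=1:  p_3=1·111+16=127,  q_3=1·7+1=8
fundamental: x₁=127, y₁=8  (since 16129 − 252·64 = 1)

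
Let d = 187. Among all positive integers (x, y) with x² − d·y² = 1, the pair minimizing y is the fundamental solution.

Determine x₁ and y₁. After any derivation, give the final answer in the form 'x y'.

√187 → a₀=13, period (1,2,13,2,1,26); ℓ=6 even so k=5
i=0: a=13 ⇒ p=13, q=1
i=1: a=1 ⇒ p=14, q=1
…
i=4: a=2 ⇒ p=1135, q=83
i=5: a=1 ⇒ p=1682, q=123
fundamental: x₁=1682, y₁=123  (since 2829124 − 187·15129 = 1)

1682 123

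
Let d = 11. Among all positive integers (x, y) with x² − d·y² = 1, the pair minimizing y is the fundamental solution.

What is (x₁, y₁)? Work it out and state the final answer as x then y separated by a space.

10 3

d=11: √d = [3; 3,6] (ℓ=2, even), read p_1/q_1
step 0: (3, 1)  from 3·(1,0) + (0,1)
step 1: (10, 3)  from 3·(3,1) + (1,0)
fundamental: x₁=10, y₁=3  (since 100 − 11·9 = 1)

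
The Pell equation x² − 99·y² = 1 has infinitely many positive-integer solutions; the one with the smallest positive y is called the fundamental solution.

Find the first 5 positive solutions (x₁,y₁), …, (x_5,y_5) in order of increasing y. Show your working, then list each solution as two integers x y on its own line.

[9; 1,18] for √99; ℓ=2 ⇒ convergent index 1
i=0: a=9 ⇒ p=9, q=1
i=1: a=1 ⇒ p=10, q=1
(x₁, y₁) = (10, 1);  10² − 99·1² = 1 ✓
(x_2, y_2) = (10·10 + 99·1·1, 10·1 + 1·10) = (199, 20)
(x_3, y_3) = (10·199 + 99·1·20, 10·20 + 1·199) = (3970, 399)
(x_4, y_4) = (10·3970 + 99·1·399, 10·399 + 1·3970) = (79201, 7960)
(x_5, y_5) = (10·79201 + 99·1·7960, 10·7960 + 1·79201) = (1580050, 158801)

10 1
199 20
3970 399
79201 7960
1580050 158801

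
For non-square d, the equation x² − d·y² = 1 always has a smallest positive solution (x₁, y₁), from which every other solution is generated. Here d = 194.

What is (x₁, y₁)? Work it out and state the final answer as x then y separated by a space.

√194 → a₀=13, period (1,12,1,26); ℓ=4 even so k=3
k=0  a_k=13  p_k/q_k = 13/1
k=1  a_k=1  p_k/q_k = 14/1
k=2  a_k=12  p_k/q_k = 181/13
k=3  a_k=1  p_k/q_k = 195/14
(x₁, y₁) = (195, 14);  195² − 194·14² = 1 ✓

195 14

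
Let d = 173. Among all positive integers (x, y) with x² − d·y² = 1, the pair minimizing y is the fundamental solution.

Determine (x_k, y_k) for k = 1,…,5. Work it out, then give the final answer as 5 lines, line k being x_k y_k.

[13; 6,1,1,6,26] for √173; ℓ=5 ⇒ convergent index 9
k=0  a_k=13  p_k/q_k = 13/1
k=1  a_k=6  p_k/q_k = 79/6
…
k=4  a_k=6  p_k/q_k = 1118/85
…
k=6  a_k=6  p_k/q_k = 176552/13423
k=7  a_k=1  p_k/q_k = 205791/15646
k=8  a_k=1  p_k/q_k = 382343/29069
k=9  a_k=6  p_k/q_k = 2499849/190060
fundamental: x₁=2499849, y₁=190060  (since 6249245022801 − 173·36122803600 = 1)
n=2: (2499849,190060)∘(2499849,190060) = (2499849·2499849+173·190060·190060, 2499849·190060+190060·2499849) = (12498490045601,950242601880)
n=3: (12498490045601,950242601880)∘(2499849,190060) = (2499849·12498490045601+173·190060·950242601880, 2499849·950242601880+190060·12498490045601) = (62488675684008728649,4750926036134042180)
n=4: (62488675684008728649,4750926036134042180)∘(2499849,190060) = (2499849·62488675684008728649+173·190060·4750926036134042180, 2499849·4750926036134042180+190060·62488675684008728649) = (312424506839974574118902401,23753195401006348176659760)
n=5: (312424506839974574118902401,23753195401006348176659760)∘(2499849,190060) = (2499849·312424506839974574118902401+173·190060·23753195401006348176659760, 2499849·23753195401006348176659760+190060·312424506839974574118902401) = (1562028181998744709597444087746249,118758803540015886040113314710300)

2499849 190060
12498490045601 950242601880
62488675684008728649 4750926036134042180
312424506839974574118902401 23753195401006348176659760
1562028181998744709597444087746249 118758803540015886040113314710300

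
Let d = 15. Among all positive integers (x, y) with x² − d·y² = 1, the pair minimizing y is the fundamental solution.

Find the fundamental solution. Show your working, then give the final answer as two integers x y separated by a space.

4 1

√15 → a₀=3, period (1,6); ℓ=2 even so k=1
a_0=3:  p_0=3·1+0=3,  q_0=3·0+1=1
a_1=1:  p_1=1·3+1=4,  q_1=1·1+0=1
(x₁, y₁) = (4, 1);  4² − 15·1² = 1 ✓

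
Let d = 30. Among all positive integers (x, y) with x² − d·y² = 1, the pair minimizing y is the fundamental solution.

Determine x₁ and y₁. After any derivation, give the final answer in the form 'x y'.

[5; 2,10] for √30; ℓ=2 ⇒ convergent index 1
i=0: a=5 ⇒ p=5, q=1
i=1: a=2 ⇒ p=11, q=2
(x₁, y₁) = (11, 2);  11² − 30·2² = 1 ✓

11 2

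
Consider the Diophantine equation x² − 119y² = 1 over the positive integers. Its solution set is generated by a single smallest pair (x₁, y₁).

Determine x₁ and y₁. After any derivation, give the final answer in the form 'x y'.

120 11

√119 → a₀=10, period (1,9,1,20); ℓ=4 even so k=3
k=0  a_k=10  p_k/q_k = 10/1
k=1  a_k=1  p_k/q_k = 11/1
k=2  a_k=9  p_k/q_k = 109/10
k=3  a_k=1  p_k/q_k = 120/11
(x₁, y₁) = (120, 11);  120² − 119·11² = 1 ✓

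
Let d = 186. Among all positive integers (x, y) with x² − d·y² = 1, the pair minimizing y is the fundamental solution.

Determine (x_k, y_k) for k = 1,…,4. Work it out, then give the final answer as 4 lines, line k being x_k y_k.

d=186: √d = [13; 1,1,1,3,4,3,1,1,1,26] (ℓ=10, even), read p_9/q_9
step 0: (13, 1)  from 13·(1,0) + (0,1)
…
step 6: (2073, 152)  from 3·(641,47) + (150,11)
…
step 8: (4787, 351)  from 1·(2714,199) + (2073,152)
step 9: (7501, 550)  from 1·(4787,351) + (2714,199)
(x₁, y₁) = (7501, 550);  7501² − 186·550² = 1 ✓
(7501+550√186)^2 = 112530001 + 8251100√186
(7501+550√186)^3 = 1688175067501 + 123783001650√186
(7501+550√186)^4 = 25326002250120001 + 1856992582502200√186

7501 550
112530001 8251100
1688175067501 123783001650
25326002250120001 1856992582502200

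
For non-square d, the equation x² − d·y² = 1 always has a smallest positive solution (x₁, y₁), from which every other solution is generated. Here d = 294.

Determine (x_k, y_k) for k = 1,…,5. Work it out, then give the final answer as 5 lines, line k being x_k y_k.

√294 = [17; 6,1,4,1,6,34, …], period ℓ=6 (even) → k=5
k=0  a_k=17  p_k/q_k = 17/1
…
k=4  a_k=1  p_k/q_k = 703/41
k=5  a_k=6  p_k/q_k = 4801/280
(x₁, y₁) = (4801, 280);  4801² − 294·280² = 1 ✓
k=2:  x_2 = 4801·4801+294·280·280 = 46099201,  y_2 = 4801·280+280·4801 = 2688560
k=3:  x_3 = 4801·46099201+294·280·2688560 = 442644523201,  y_3 = 4801·2688560+280·46099201 = 25815552840
k=4:  x_4 = 4801·442644523201+294·280·25815552840 = 4250272665676801,  y_4 = 4801·25815552840+280·442644523201 = 247880935681120
k=5:  x_5 = 4801·4250272665676801+294·280·247880935681120 = 40811117693184120001,  y_5 = 4801·247880935681120+280·4250272665676801 = 2380152718594561400

4801 280
46099201 2688560
442644523201 25815552840
4250272665676801 247880935681120
40811117693184120001 2380152718594561400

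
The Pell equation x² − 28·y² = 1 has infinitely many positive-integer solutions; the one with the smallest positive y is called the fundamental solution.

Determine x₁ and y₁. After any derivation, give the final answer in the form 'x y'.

127 24

[5; 3,2,3,10] for √28; ℓ=4 ⇒ convergent index 3
a_0=5:  p_0=5·1+0=5,  q_0=5·0+1=1
a_1=3:  p_1=3·5+1=16,  q_1=3·1+0=3
a_2=2:  p_2=2·16+5=37,  q_2=2·3+1=7
a_3=3:  p_3=3·37+16=127,  q_3=3·7+3=24
fundamental: x₁=127, y₁=24  (since 16129 − 28·576 = 1)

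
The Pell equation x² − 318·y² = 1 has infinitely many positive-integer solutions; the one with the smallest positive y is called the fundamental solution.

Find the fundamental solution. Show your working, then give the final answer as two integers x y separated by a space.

107 6

√318 = [17; 1,4,1,34, …], period ℓ=4 (even) → k=3
k=0  a_k=17  p_k/q_k = 17/1
k=1  a_k=1  p_k/q_k = 18/1
k=2  a_k=4  p_k/q_k = 89/5
k=3  a_k=1  p_k/q_k = 107/6
fundamental: x₁=107, y₁=6  (since 11449 − 318·36 = 1)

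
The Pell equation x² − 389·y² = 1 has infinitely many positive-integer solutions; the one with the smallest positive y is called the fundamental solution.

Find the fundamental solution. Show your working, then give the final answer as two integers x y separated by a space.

3287049 166660

√389 = [19; 1,2,1,1,1,1,2,1,38, …], period ℓ=9 (odd) → k=17
step 0: (19, 1)  from 19·(1,0) + (0,1)
step 1: (20, 1)  from 1·(19,1) + (1,0)
…
step 5: (217, 11)  from 1·(138,7) + (79,4)
…
step 8: (1282, 65)  from 1·(927,47) + (355,18)
…
step 10: (50925, 2582)  from 1·(49643,2517) + (1282,65)
step 11: (151493, 7681)  from 2·(50925,2582) + (49643,2517)
step 12: (202418, 10263)  from 1·(151493,7681) + (50925,2582)
step 13: (353911, 17944)  from 1·(202418,10263) + (151493,7681)
…
step 16: (2376809, 120509)  from 2·(910240,46151) + (556329,28207)
step 17: (3287049, 166660)  from 1·(2376809,120509) + (910240,46151)
fundamental: x₁=3287049, y₁=166660  (since 10804691128401 − 389·27775555600 = 1)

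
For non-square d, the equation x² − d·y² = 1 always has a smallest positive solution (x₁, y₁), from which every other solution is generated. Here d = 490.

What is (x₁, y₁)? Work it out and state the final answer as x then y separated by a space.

√490 → a₀=22, period (7,2,1,4,4,4,1,2,7,44); ℓ=10 even so k=9
a_0=22:  p_0=22·1+0=22,  q_0=22·0+1=1
a_1=7:  p_1=7·22+1=155,  q_1=7·1+0=7
a_2=2:  p_2=2·155+22=332,  q_2=2·7+1=15
a_3=1:  p_3=1·332+155=487,  q_3=1·15+7=22
a_4=4:  p_4=4·487+332=2280,  q_4=4·22+15=103
a_5=4:  p_5=4·2280+487=9607,  q_5=4·103+22=434
…
a_8=2:  p_8=2·50315+40708=141338,  q_8=2·2273+1839=6385
a_9=7:  p_9=7·141338+50315=1039681,  q_9=7·6385+2273=46968
→ (1039681, 46968).  Check: 1039681²=1080936581761, 490·46968²=1080936581760, difference 1.

1039681 46968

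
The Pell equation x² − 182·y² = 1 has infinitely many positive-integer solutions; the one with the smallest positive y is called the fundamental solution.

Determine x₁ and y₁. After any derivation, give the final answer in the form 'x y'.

27 2

[13; 2,26] for √182; ℓ=2 ⇒ convergent index 1
a_0=13:  p_0=13·1+0=13,  q_0=13·0+1=1
a_1=2:  p_1=2·13+1=27,  q_1=2·1+0=2
→ (27, 2).  Check: 27²=729, 182·2²=728, difference 1.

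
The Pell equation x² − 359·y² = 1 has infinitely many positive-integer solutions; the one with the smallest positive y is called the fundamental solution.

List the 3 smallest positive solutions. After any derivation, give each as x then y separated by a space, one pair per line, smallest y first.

√359 → a₀=18, period (1,17,1,36); ℓ=4 even so k=3
i=0: a=18 ⇒ p=18, q=1
…
i=2: a=17 ⇒ p=341, q=18
i=3: a=1 ⇒ p=360, q=19
fundamental: x₁=360, y₁=19  (since 129600 − 359·361 = 1)
(x_2, y_2) = (360·360 + 359·19·19, 360·19 + 19·360) = (259199, 13680)
(x_3, y_3) = (360·259199 + 359·19·13680, 360·13680 + 19·259199) = (186622920, 9849581)

360 19
259199 13680
186622920 9849581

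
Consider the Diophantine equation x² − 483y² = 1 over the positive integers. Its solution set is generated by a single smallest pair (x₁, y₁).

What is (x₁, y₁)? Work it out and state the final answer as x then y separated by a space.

√483 = [21; 1,42, …], period ℓ=2 (even) → k=1
i=0: a=21 ⇒ p=21, q=1
i=1: a=1 ⇒ p=22, q=1
→ (22, 1).  Check: 22²=484, 483·1²=483, difference 1.

22 1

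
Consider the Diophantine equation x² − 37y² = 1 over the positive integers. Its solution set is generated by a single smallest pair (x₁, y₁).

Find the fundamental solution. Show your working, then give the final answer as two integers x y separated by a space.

73 12

d=37: √d = [6; 12] (ℓ=1, odd), read p_1/q_1
k=0  a_k=6  p_k/q_k = 6/1
k=1  a_k=12  p_k/q_k = 73/12
fundamental: x₁=73, y₁=12  (since 5329 − 37·144 = 1)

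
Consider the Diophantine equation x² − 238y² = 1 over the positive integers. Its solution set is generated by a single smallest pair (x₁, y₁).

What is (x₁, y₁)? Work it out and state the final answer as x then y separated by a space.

√238 → a₀=15, period (2,2,1,14,1,2,2,30); ℓ=8 even so k=7
k=0  a_k=15  p_k/q_k = 15/1
k=1  a_k=2  p_k/q_k = 31/2
k=2  a_k=2  p_k/q_k = 77/5
k=3  a_k=1  p_k/q_k = 108/7
…
k=5  a_k=1  p_k/q_k = 1697/110
k=6  a_k=2  p_k/q_k = 4983/323
k=7  a_k=2  p_k/q_k = 11663/756
→ (11663, 756).  Check: 11663²=136025569, 238·756²=136025568, difference 1.

11663 756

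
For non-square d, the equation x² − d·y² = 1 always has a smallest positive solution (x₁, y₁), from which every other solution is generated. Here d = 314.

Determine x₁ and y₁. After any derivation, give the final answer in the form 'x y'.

392499 22150

d=314: √d = [17; 1,2,1,1,2,1,34] (ℓ=7, odd), read p_13/q_13
k=0  a_k=17  p_k/q_k = 17/1
…
k=3  a_k=1  p_k/q_k = 71/4
…
k=5  a_k=2  p_k/q_k = 319/18
…
k=10  a_k=1  p_k/q_k = 62853/3547
…
k=12  a_k=2  p_k/q_k = 282617/15949
k=13  a_k=1  p_k/q_k = 392499/22150
(x₁, y₁) = (392499, 22150);  392499² − 314·22150² = 1 ✓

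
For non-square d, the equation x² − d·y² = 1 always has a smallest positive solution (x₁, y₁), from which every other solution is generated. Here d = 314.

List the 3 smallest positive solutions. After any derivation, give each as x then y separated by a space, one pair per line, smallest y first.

√314 → a₀=17, period (1,2,1,1,2,1,34); ℓ=7 odd so k=13
a_0=17:  p_0=17·1+0=17,  q_0=17·0+1=1
a_1=1:  p_1=1·17+1=18,  q_1=1·1+0=1
…
a_3=1:  p_3=1·53+18=71,  q_3=1·3+1=4
a_4=1:  p_4=1·71+53=124,  q_4=1·4+3=7
a_5=2:  p_5=2·124+71=319,  q_5=2·7+4=18
…
a_8=1:  p_8=1·15381+443=15824,  q_8=1·868+25=893
…
a_10=1:  p_10=1·47029+15824=62853,  q_10=1·2654+893=3547
…
a_12=2:  p_12=2·109882+62853=282617,  q_12=2·6201+3547=15949
a_13=1:  p_13=1·282617+109882=392499,  q_13=1·15949+6201=22150
fundamental: x₁=392499, y₁=22150  (since 154055465001 − 314·490622500 = 1)
(392499+22150√314)^2 = 308110930001 + 17387705700√314
(392499+22150√314)^3 = 241866463828532499 + 13649314199066450√314

392499 22150
308110930001 17387705700
241866463828532499 13649314199066450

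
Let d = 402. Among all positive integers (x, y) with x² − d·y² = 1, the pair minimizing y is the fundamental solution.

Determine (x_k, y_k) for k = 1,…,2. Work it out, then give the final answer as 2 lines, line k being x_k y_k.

[20; 20,40] for √402; ℓ=2 ⇒ convergent index 1
a_0=20:  p_0=20·1+0=20,  q_0=20·0+1=1
a_1=20:  p_1=20·20+1=401,  q_1=20·1+0=20
→ (401, 20).  Check: 401²=160801, 402·20²=160800, difference 1.
n=2: (401,20)∘(401,20) = (401·401+402·20·20, 401·20+20·401) = (321601,16040)

401 20
321601 16040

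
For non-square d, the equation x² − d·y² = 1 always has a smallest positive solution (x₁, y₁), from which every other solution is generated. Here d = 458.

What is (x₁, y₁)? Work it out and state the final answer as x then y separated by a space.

22899 1070

d=458: √d = [21; 2,2,42] (ℓ=3, odd), read p_5/q_5
a_0=21:  p_0=21·1+0=21,  q_0=21·0+1=1
a_1=2:  p_1=2·21+1=43,  q_1=2·1+0=2
a_2=2:  p_2=2·43+21=107,  q_2=2·2+1=5
a_3=42:  p_3=42·107+43=4537,  q_3=42·5+2=212
a_4=2:  p_4=2·4537+107=9181,  q_4=2·212+5=429
a_5=2:  p_5=2·9181+4537=22899,  q_5=2·429+212=1070
fundamental: x₁=22899, y₁=1070  (since 524364201 − 458·1144900 = 1)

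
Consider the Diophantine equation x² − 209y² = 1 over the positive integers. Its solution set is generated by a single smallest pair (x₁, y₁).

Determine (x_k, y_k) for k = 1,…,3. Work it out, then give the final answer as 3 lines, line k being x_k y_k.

46551 3220
4333991201 299788440
403503248748951 27910903337660

√209 → a₀=14, period (2,5,3,2,3,5,2,28); ℓ=8 even so k=7
i=0: a=14 ⇒ p=14, q=1
i=1: a=2 ⇒ p=29, q=2
i=2: a=5 ⇒ p=159, q=11
i=3: a=3 ⇒ p=506, q=35
i=4: a=2 ⇒ p=1171, q=81
…
i=6: a=5 ⇒ p=21266, q=1471
i=7: a=2 ⇒ p=46551, q=3220
(x₁, y₁) = (46551, 3220);  46551² − 209·3220² = 1 ✓
(x_2, y_2) = (46551·46551 + 209·3220·3220, 46551·3220 + 3220·46551) = (4333991201, 299788440)
(x_3, y_3) = (46551·4333991201 + 209·3220·299788440, 46551·299788440 + 3220·4333991201) = (403503248748951, 27910903337660)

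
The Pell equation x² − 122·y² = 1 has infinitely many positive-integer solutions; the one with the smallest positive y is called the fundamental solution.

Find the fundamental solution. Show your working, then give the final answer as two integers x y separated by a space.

243 22

√122 = [11; 22, …], period ℓ=1 (odd) → k=1
a_0=11:  p_0=11·1+0=11,  q_0=11·0+1=1
a_1=22:  p_1=22·11+1=243,  q_1=22·1+0=22
fundamental: x₁=243, y₁=22  (since 59049 − 122·484 = 1)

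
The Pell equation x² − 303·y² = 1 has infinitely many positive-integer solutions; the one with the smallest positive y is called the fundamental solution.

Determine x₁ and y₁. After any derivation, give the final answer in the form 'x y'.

√303 = [17; 2,2,5,2,2,34, …], period ℓ=6 (even) → k=5
step 0: (17, 1)  from 17·(1,0) + (0,1)
…
step 2: (87, 5)  from 2·(35,2) + (17,1)
…
step 4: (1027, 59)  from 2·(470,27) + (87,5)
step 5: (2524, 145)  from 2·(1027,59) + (470,27)
(x₁, y₁) = (2524, 145);  2524² − 303·145² = 1 ✓

2524 145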